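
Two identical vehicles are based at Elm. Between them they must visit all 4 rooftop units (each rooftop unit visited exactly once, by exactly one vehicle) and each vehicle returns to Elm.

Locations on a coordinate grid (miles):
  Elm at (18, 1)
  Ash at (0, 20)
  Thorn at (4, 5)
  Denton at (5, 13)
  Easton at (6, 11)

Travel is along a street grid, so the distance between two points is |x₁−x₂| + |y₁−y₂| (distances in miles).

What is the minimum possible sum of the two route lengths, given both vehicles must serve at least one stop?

Minimum combined distance: 110 miles.

There are 2^3 − 1 = 7 ways to divide the 4 stops into two non-empty groups. For each, the best each vehicle can do is its own shortest tour through its group:
  {Ash} + {Thorn, Denton, Easton}: 74 + 52 = 126
  {Thorn} + {Ash, Denton, Easton}: 36 + 74 = 110
  {Ash, Thorn} + {Denton, Easton}: 74 + 50 = 124
  {Denton} + {Ash, Thorn, Easton}: 50 + 74 = 124
  {Ash, Denton} + {Thorn, Easton}: 74 + 48 = 122
  {Thorn, Denton} + {Ash, Easton}: 52 + 74 = 126
  … (7 splits in total)
Best: vehicle 1 Elm → Thorn → Elm = 36; vehicle 2 Elm → Ash → Denton → Easton → Elm = 74; combined 110.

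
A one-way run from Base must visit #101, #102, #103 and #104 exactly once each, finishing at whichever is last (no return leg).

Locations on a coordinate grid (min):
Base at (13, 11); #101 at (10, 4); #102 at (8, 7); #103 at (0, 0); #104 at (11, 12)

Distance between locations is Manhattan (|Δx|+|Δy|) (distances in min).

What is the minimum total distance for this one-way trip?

There are 4! = 24 possible orderings.
Base → #101 → #102 → #103 → #104: 10+5+15+23 = 53
Base → #101 → #102 → #104 → #103: 10+5+8+23 = 46
Base → #101 → #103 → #102 → #104: 10+14+15+8 = 47
Base → #101 → #103 → #104 → #102: 10+14+23+8 = 55
Base → #101 → #104 → #102 → #103: 10+9+8+15 = 42
Base → #101 → #104 → #103 → #102: 10+9+23+15 = 57
Base → #102 → #101 → #103 → #104: 9+5+14+23 = 51
Base → #102 → #101 → #104 → #103: 9+5+9+23 = 46
Base → #102 → #103 → #101 → #104: 9+15+14+9 = 47
Base → #102 → #103 → #104 → #101: 9+15+23+9 = 56
Base → #102 → #104 → #101 → #103: 9+8+9+14 = 40
Base → #102 → #104 → #103 → #101: 9+8+23+14 = 54
Base → #103 → #101 → #102 → #104: 24+14+5+8 = 51
Base → #103 → #101 → #104 → #102: 24+14+9+8 = 55
… (10 more)
Base → #104 → #102 → #101 → #103: 3+8+5+14 = 30  ← best
The minimum is 30.
One shortest path: Base → #104 → #102 → #101 → #103.

Shortest open route: 30 min.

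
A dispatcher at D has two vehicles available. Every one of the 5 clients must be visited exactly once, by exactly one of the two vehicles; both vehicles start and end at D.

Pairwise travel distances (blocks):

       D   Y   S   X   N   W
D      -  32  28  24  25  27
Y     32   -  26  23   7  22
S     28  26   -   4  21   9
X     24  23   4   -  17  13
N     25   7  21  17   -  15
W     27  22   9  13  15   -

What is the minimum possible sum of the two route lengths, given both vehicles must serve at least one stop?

Minimum combined distance: 128 blocks.

There are 2^4 − 1 = 15 ways to divide the 5 stops into two non-empty groups. For each, the best each vehicle can do is its own shortest tour through its group:
  {Y} + {S, X, N, W}: 64 + 77 = 141
  {S} + {Y, X, N, W}: 56 + 91 = 147
  {Y, S} + {X, N, W}: 86 + 77 = 163
  {X} + {Y, S, N, W}: 48 + 91 = 139
  {Y, X} + {S, N, W}: 79 + 77 = 156
  {S, X} + {Y, N, W}: 56 + 81 = 137
  … (15 splits in total)
  {Y, N} + {S, X, W}: 64 + 64 = 128  ← best
Best: vehicle 1 D → Y → N → D = 64; vehicle 2 D → X → S → W → D = 64; combined 128.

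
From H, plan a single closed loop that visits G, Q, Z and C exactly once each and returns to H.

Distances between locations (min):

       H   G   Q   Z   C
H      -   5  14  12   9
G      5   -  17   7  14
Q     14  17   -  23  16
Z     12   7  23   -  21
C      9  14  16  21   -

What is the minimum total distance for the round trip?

Minimum total distance: 60 min.

With 4 stops there are 4!/2 = 12 distinct round trips (a route and its reverse cost the same).
H-G-Q-Z-C-H: 5+17+23+21+9 = 75
H-G-Q-C-Z-H: 5+17+16+21+12 = 71
H-G-Z-Q-C-H: 5+7+23+16+9 = 60
H-G-Z-C-Q-H: 5+7+21+16+14 = 63
H-G-C-Q-Z-H: 5+14+16+23+12 = 70
H-G-C-Z-Q-H: 5+14+21+23+14 = 77
H-Q-G-Z-C-H: 14+17+7+21+9 = 68
H-Q-G-C-Z-H: 14+17+14+21+12 = 78
H-Q-Z-G-C-H: 14+23+7+14+9 = 67
H-Q-C-G-Z-H: 14+16+14+7+12 = 63
H-Z-G-Q-C-H: 12+7+17+16+9 = 61
H-Z-Q-G-C-H: 12+23+17+14+9 = 75
The minimum is 60.
One optimal route: H → G → Z → Q → C → H (or its reverse).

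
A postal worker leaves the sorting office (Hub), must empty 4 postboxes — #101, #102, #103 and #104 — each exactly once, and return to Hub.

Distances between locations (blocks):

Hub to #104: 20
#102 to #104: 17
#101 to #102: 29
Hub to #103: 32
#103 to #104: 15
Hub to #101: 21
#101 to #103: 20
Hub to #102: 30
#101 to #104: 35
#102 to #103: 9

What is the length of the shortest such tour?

Minimum total distance: 87 blocks.

With 4 stops there are 4!/2 = 12 distinct round trips (a route and its reverse cost the same).
Hub-#101-#102-#103-#104-Hub: 21+29+9+15+20 = 94
Hub-#101-#102-#104-#103-Hub: 21+29+17+15+32 = 114
Hub-#101-#103-#102-#104-Hub: 21+20+9+17+20 = 87
Hub-#101-#103-#104-#102-Hub: 21+20+15+17+30 = 103
Hub-#101-#104-#102-#103-Hub: 21+35+17+9+32 = 114
Hub-#101-#104-#103-#102-Hub: 21+35+15+9+30 = 110
Hub-#102-#101-#103-#104-Hub: 30+29+20+15+20 = 114
Hub-#102-#101-#104-#103-Hub: 30+29+35+15+32 = 141
Hub-#102-#103-#101-#104-Hub: 30+9+20+35+20 = 114
Hub-#102-#104-#101-#103-Hub: 30+17+35+20+32 = 134
Hub-#103-#101-#102-#104-Hub: 32+20+29+17+20 = 118
Hub-#103-#102-#101-#104-Hub: 32+9+29+35+20 = 125
The minimum is 87.
One optimal route: Hub → #101 → #103 → #102 → #104 → Hub (or its reverse).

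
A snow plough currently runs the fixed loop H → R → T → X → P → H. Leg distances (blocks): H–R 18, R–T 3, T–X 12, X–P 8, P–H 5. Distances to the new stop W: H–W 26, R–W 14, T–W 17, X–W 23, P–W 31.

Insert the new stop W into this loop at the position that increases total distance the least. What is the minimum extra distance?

+22 blocks — insert W between H and R.

Insertion cost between consecutive stops i–j is d(i,W) + d(W,j) − d(i,j):
  between H and R: 26 + 14 − 18 = 22
  between R and T: 14 + 17 − 3 = 28
  between T and X: 17 + 23 − 12 = 28
  between X and P: 23 + 31 − 8 = 46
  between P and H: 31 + 26 − 5 = 52
Cheapest insertion is between H and R, adding 22.
New total = 46 + 22 = 68.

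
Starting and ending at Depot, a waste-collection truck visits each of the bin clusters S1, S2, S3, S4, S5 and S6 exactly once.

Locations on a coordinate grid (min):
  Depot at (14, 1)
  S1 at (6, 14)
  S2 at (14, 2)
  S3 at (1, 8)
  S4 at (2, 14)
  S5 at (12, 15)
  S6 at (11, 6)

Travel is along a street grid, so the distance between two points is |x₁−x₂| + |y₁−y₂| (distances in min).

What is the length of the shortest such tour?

54 min — the shortest possible round trip.

With 6 stops there are 6!/2 = 360 distinct round trips (a route and its reverse cost the same).
Depot→S1→S2→S3→S4→S5→S6→Depot: 21+20+19+7+11+10+8 = 96
Depot→S1→S2→S3→S4→S6→S5→Depot: 21+20+19+7+17+10+16 = 110
Depot→S1→S2→S3→S5→S4→S6→Depot: 21+20+19+18+11+17+8 = 114
Depot→S1→S2→S3→S5→S6→S4→Depot: 21+20+19+18+10+17+25 = 130
Depot→S1→S2→S3→S6→S4→S5→Depot: 21+20+19+12+17+11+16 = 116
Depot→S1→S2→S3→S6→S5→S4→Depot: 21+20+19+12+10+11+25 = 118
Depot→S1→S2→S4→S3→S5→S6→Depot: 21+20+24+7+18+10+8 = 108
Depot→S1→S2→S4→S3→S6→S5→Depot: 21+20+24+7+12+10+16 = 110
… (352 more)
Depot→S2→S5→S1→S4→S3→S6→Depot: 1+15+7+4+7+12+8 = 54  ← best
The minimum is 54.
One optimal route: Depot → S2 → S5 → S1 → S4 → S3 → S6 → Depot (or its reverse).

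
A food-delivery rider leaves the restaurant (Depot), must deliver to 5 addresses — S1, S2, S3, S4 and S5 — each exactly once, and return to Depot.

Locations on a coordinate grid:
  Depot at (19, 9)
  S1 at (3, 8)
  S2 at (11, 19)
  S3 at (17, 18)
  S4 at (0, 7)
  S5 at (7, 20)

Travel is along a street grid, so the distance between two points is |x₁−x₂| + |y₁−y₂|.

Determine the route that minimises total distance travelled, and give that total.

64 — the shortest possible round trip.

There are 60 distinct closed tours to check (reversals are equivalent).
Depot - S1 - S2 - S3 - S4 - S5 - Depot: 17+19+7+28+20+23 = 114
Depot - S1 - S2 - S3 - S5 - S4 - Depot: 17+19+7+12+20+21 = 96
Depot - S1 - S2 - S4 - S3 - S5 - Depot: 17+19+23+28+12+23 = 122
Depot - S1 - S2 - S4 - S5 - S3 - Depot: 17+19+23+20+12+11 = 102
Depot - S1 - S2 - S5 - S3 - S4 - Depot: 17+19+5+12+28+21 = 102
Depot - S1 - S2 - S5 - S4 - S3 - Depot: 17+19+5+20+28+11 = 100
Depot - S1 - S3 - S2 - S4 - S5 - Depot: 17+24+7+23+20+23 = 114
Depot - S1 - S3 - S2 - S5 - S4 - Depot: 17+24+7+5+20+21 = 94
Depot - S1 - S3 - S4 - S2 - S5 - Depot: 17+24+28+23+5+23 = 120
Depot - S1 - S3 - S4 - S5 - S2 - Depot: 17+24+28+20+5+18 = 112
Depot - S1 - S3 - S5 - S2 - S4 - Depot: 17+24+12+5+23+21 = 102
Depot - S1 - S3 - S5 - S4 - S2 - Depot: 17+24+12+20+23+18 = 114
Depot - S1 - S4 - S2 - S3 - S5 - Depot: 17+4+23+7+12+23 = 86
Depot - S1 - S4 - S2 - S5 - S3 - Depot: 17+4+23+5+12+11 = 72
… (46 more)
Depot - S1 - S4 - S5 - S2 - S3 - Depot: 17+4+20+5+7+11 = 64  ← best
The minimum is 64.
One optimal route: Depot → S1 → S4 → S5 → S2 → S3 → Depot (or its reverse).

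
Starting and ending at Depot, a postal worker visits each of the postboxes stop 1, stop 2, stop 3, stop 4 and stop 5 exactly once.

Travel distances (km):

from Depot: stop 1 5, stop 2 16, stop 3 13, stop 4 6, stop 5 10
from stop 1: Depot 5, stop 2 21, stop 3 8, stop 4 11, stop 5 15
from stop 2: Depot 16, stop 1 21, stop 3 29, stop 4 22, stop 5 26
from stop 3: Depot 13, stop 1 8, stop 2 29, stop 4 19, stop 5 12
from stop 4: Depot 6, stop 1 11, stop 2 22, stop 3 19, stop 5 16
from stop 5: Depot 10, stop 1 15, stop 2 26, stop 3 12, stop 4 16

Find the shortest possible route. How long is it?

There are 60 distinct closed tours to check (reversals are equivalent).
Depot - stop 1 - stop 2 - stop 3 - stop 4 - stop 5 - Depot: 5+21+29+19+16+10 = 100
Depot - stop 1 - stop 2 - stop 3 - stop 5 - stop 4 - Depot: 5+21+29+12+16+6 = 89
Depot - stop 1 - stop 2 - stop 4 - stop 3 - stop 5 - Depot: 5+21+22+19+12+10 = 89
Depot - stop 1 - stop 2 - stop 4 - stop 5 - stop 3 - Depot: 5+21+22+16+12+13 = 89
Depot - stop 1 - stop 2 - stop 5 - stop 3 - stop 4 - Depot: 5+21+26+12+19+6 = 89
Depot - stop 1 - stop 2 - stop 5 - stop 4 - stop 3 - Depot: 5+21+26+16+19+13 = 100
Depot - stop 1 - stop 3 - stop 2 - stop 4 - stop 5 - Depot: 5+8+29+22+16+10 = 90
Depot - stop 1 - stop 3 - stop 2 - stop 5 - stop 4 - Depot: 5+8+29+26+16+6 = 90
Depot - stop 1 - stop 3 - stop 4 - stop 2 - stop 5 - Depot: 5+8+19+22+26+10 = 90
Depot - stop 1 - stop 3 - stop 4 - stop 5 - stop 2 - Depot: 5+8+19+16+26+16 = 90
Depot - stop 1 - stop 3 - stop 5 - stop 2 - stop 4 - Depot: 5+8+12+26+22+6 = 79
Depot - stop 1 - stop 3 - stop 5 - stop 4 - stop 2 - Depot: 5+8+12+16+22+16 = 79
Depot - stop 1 - stop 4 - stop 2 - stop 3 - stop 5 - Depot: 5+11+22+29+12+10 = 89
Depot - stop 1 - stop 4 - stop 2 - stop 5 - stop 3 - Depot: 5+11+22+26+12+13 = 89
… (46 more)
The minimum is 79.
One optimal route: Depot → stop 1 → stop 3 → stop 5 → stop 2 → stop 4 → Depot (or its reverse).

Shortest round trip = 79 km.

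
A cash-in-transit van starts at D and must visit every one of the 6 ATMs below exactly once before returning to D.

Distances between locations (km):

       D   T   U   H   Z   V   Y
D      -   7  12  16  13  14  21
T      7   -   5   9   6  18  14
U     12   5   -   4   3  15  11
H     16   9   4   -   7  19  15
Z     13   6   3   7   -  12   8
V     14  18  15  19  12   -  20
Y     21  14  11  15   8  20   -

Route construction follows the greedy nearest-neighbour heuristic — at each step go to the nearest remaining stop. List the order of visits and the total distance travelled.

71 km along D → T → U → Z → H → Y → V → D.

From D: distances to unvisited — T=7, U=12, Z=13, V=14, H=16, Y=21. Nearest is T (7).
From T: distances to unvisited — U=5, Z=6, H=9, Y=14, V=18. Nearest is U (5).
From U: distances to unvisited — Z=3, H=4, Y=11, V=15. Nearest is Z (3).
From Z: distances to unvisited — H=7, Y=8, V=12. Nearest is H (7).
From H: distances to unvisited — Y=15, V=19. Nearest is Y (15).
From Y: distances to unvisited — V=20. Nearest is V (20).
Return V→D: 14.
Total = 7 + 5 + 3 + 7 + 15 + 20 + 14 = 71.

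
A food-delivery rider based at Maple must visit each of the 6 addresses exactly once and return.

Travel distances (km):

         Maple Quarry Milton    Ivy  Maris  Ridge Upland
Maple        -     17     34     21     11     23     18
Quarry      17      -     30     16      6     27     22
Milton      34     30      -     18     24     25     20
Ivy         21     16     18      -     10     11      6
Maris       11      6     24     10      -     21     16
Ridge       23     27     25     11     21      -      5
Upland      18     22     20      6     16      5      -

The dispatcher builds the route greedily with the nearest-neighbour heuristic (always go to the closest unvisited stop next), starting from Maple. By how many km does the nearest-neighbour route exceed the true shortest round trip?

Maple: Maris=11, Quarry=17, Upland=18, Ivy=21, Ridge=23, Milton=34 ⇒ Maris
Maris: Quarry=6, Ivy=10, Upland=16, Ridge=21, Milton=24 ⇒ Quarry
Quarry: Ivy=16, Upland=22, Ridge=27, Milton=30 ⇒ Ivy
Ivy: Upland=6, Ridge=11, Milton=18 ⇒ Upland
Upland: Ridge=5, Milton=20 ⇒ Ridge
Ridge: Milton=25 ⇒ Milton
NN route Maple → Maris → Quarry → Ivy → Upland → Ridge → Milton → Maple costs 103.
Optimal: Maple → Quarry → Maris → Milton → Ivy → Ridge → Upland → Maple costs 99 (by enumerating all 360 distinct tours).
Excess = 103 − 99 = 4.

The nearest-neighbour route is 4 km longer than optimal.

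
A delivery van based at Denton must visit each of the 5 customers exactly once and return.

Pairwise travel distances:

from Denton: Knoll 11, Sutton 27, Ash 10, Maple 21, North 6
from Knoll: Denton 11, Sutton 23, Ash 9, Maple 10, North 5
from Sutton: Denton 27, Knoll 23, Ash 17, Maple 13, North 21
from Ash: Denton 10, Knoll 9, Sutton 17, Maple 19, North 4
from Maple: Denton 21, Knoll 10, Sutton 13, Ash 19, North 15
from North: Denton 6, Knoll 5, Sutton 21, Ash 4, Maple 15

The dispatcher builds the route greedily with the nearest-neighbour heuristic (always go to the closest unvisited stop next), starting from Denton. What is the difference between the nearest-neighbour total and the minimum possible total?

Denton: North=6, Ash=10, Knoll=11, Maple=21, Sutton=27 ⇒ North
North: Ash=4, Knoll=5, Maple=15, Sutton=21 ⇒ Ash
Ash: Knoll=9, Sutton=17, Maple=19 ⇒ Knoll
Knoll: Maple=10, Sutton=23 ⇒ Maple
Maple: Sutton=13 ⇒ Sutton
NN route Denton → North → Ash → Knoll → Maple → Sutton → Denton costs 69.
Optimal: Denton → Knoll → Maple → Sutton → Ash → North → Denton costs 61 (by enumerating all 60 distinct tours).
Excess = 69 − 61 = 8.

Excess over optimum: 8.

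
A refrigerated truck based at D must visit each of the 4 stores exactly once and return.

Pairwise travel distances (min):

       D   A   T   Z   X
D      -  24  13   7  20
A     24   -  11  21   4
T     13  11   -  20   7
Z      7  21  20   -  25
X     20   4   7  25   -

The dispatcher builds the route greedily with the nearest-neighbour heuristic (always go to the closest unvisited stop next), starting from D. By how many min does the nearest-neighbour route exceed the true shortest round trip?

From D: Z=7, T=13, X=20, A=24 → choose Z (7).
From Z: T=20, A=21, X=25 → choose T (20).
From T: X=7, A=11 → choose X (7).
From X: A=4 → choose A (4).
NN route D → Z → T → X → A → D costs 62.
Optimal: D → T → X → A → Z → D costs 52 (by enumerating all 12 distinct tours).
Excess = 62 − 52 = 10.

Excess over optimum: 10 min.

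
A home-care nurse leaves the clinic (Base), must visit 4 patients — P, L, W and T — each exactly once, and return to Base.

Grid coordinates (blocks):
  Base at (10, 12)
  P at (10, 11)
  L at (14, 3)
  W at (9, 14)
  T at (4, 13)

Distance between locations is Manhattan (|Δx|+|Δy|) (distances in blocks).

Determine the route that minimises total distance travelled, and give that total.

There are 12 distinct closed tours to check (reversals are equivalent).
Base-P-L-W-T-Base: 1+12+16+6+7 = 42
Base-P-L-T-W-Base: 1+12+20+6+3 = 42
Base-P-W-L-T-Base: 1+4+16+20+7 = 48
Base-P-W-T-L-Base: 1+4+6+20+13 = 44
Base-P-T-L-W-Base: 1+8+20+16+3 = 48
Base-P-T-W-L-Base: 1+8+6+16+13 = 44
Base-L-P-W-T-Base: 13+12+4+6+7 = 42
Base-L-P-T-W-Base: 13+12+8+6+3 = 42
Base-L-W-P-T-Base: 13+16+4+8+7 = 48
Base-L-T-P-W-Base: 13+20+8+4+3 = 48
Base-W-P-L-T-Base: 3+4+12+20+7 = 46
Base-W-L-P-T-Base: 3+16+12+8+7 = 46
The minimum is 42.
One optimal route: Base → P → L → W → T → Base (or its reverse).

Minimum total distance: 42 blocks.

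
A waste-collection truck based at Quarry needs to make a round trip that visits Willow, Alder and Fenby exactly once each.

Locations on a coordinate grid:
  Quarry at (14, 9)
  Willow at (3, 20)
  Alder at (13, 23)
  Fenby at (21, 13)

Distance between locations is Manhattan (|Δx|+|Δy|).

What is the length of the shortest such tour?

Minimum total distance: 64.

There are 3 distinct closed tours to check (reversals are equivalent).
Quarry - Willow - Alder - Fenby - Quarry: 22+13+18+11 = 64
Quarry - Willow - Fenby - Alder - Quarry: 22+25+18+15 = 80
Quarry - Alder - Willow - Fenby - Quarry: 15+13+25+11 = 64
The minimum is 64.
One optimal route: Quarry → Willow → Alder → Fenby → Quarry (or its reverse).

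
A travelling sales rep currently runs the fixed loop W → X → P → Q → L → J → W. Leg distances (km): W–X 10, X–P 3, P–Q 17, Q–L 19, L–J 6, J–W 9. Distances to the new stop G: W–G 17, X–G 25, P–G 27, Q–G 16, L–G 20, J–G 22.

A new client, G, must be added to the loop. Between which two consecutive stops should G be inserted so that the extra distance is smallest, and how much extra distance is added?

Insertion cost between consecutive stops i–j is d(i,G) + d(G,j) − d(i,j):
  between W and X: 17 + 25 − 10 = 32
  between X and P: 25 + 27 − 3 = 49
  between P and Q: 27 + 16 − 17 = 26
  between Q and L: 16 + 20 − 19 = 17
  between L and J: 20 + 22 − 6 = 36
  between J and W: 22 + 17 − 9 = 30
Cheapest insertion is between Q and L, adding 17.
New total = 64 + 17 = 81.

Adding 17 km by placing G on the Q–L leg.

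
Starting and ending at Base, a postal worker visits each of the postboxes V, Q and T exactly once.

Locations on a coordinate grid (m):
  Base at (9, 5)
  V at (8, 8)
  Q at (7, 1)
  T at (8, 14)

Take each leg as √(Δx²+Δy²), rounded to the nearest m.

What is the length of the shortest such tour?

There are 3 distinct closed tours to check (reversals are equivalent).
Base - V - Q - T - Base: 3+7+13+9 = 32
Base - V - T - Q - Base: 3+6+13+4 = 26
Base - Q - V - T - Base: 4+7+6+9 = 26
The minimum is 26.
One optimal route: Base → V → T → Q → Base (or its reverse).

Shortest round trip = 26 m.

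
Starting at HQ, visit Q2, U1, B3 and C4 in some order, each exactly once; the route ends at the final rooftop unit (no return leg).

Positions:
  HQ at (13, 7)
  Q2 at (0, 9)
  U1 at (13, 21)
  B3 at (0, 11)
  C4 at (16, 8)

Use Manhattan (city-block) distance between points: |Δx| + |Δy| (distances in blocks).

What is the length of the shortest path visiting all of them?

There are 4! = 24 possible orderings.
HQ → Q2 → U1 → B3 → C4: 15+25+23+19 = 82
HQ → Q2 → U1 → C4 → B3: 15+25+16+19 = 75
HQ → Q2 → B3 → U1 → C4: 15+2+23+16 = 56
HQ → Q2 → B3 → C4 → U1: 15+2+19+16 = 52
HQ → Q2 → C4 → U1 → B3: 15+17+16+23 = 71
HQ → Q2 → C4 → B3 → U1: 15+17+19+23 = 74
HQ → U1 → Q2 → B3 → C4: 14+25+2+19 = 60
HQ → U1 → Q2 → C4 → B3: 14+25+17+19 = 75
HQ → U1 → B3 → Q2 → C4: 14+23+2+17 = 56
HQ → U1 → B3 → C4 → Q2: 14+23+19+17 = 73
HQ → U1 → C4 → Q2 → B3: 14+16+17+2 = 49
HQ → U1 → C4 → B3 → Q2: 14+16+19+2 = 51
HQ → B3 → Q2 → U1 → C4: 17+2+25+16 = 60
HQ → B3 → Q2 → C4 → U1: 17+2+17+16 = 52
… (10 more)
HQ → C4 → U1 → B3 → Q2: 4+16+23+2 = 45  ← best
The minimum is 45.
One shortest path: HQ → C4 → U1 → B3 → Q2.

Shortest open route: 45 blocks.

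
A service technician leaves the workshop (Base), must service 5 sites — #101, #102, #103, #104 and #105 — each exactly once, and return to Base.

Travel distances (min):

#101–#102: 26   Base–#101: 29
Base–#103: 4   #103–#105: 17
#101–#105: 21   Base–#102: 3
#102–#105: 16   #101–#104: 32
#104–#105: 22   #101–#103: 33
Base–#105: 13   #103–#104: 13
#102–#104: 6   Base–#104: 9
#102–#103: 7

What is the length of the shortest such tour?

Minimum total distance: 83 min.

Base - #101 - #102 - #103 - #104 - #105 - Base: 29+26+7+13+22+13 = 110
Base - #101 - #102 - #103 - #105 - #104 - Base: 29+26+7+17+22+9 = 110
Base - #101 - #102 - #104 - #103 - #105 - Base: 29+26+6+13+17+13 = 104
Base - #101 - #102 - #104 - #105 - #103 - Base: 29+26+6+22+17+4 = 104
Base - #101 - #102 - #105 - #103 - #104 - Base: 29+26+16+17+13+9 = 110
Base - #101 - #102 - #105 - #104 - #103 - Base: 29+26+16+22+13+4 = 110
Base - #101 - #103 - #102 - #104 - #105 - Base: 29+33+7+6+22+13 = 110
Base - #101 - #103 - #102 - #105 - #104 - Base: 29+33+7+16+22+9 = 116
Base - #101 - #103 - #104 - #102 - #105 - Base: 29+33+13+6+16+13 = 110
Base - #101 - #103 - #104 - #105 - #102 - Base: 29+33+13+22+16+3 = 116
Base - #101 - #103 - #105 - #102 - #104 - Base: 29+33+17+16+6+9 = 110
Base - #101 - #103 - #105 - #104 - #102 - Base: 29+33+17+22+6+3 = 110
Base - #101 - #104 - #102 - #103 - #105 - Base: 29+32+6+7+17+13 = 104
Base - #101 - #104 - #102 - #105 - #103 - Base: 29+32+6+16+17+4 = 104
… (46 more)
Base - #102 - #104 - #101 - #105 - #103 - Base: 3+6+32+21+17+4 = 83  ← best
The minimum is 83.
One optimal route: Base → #102 → #104 → #101 → #105 → #103 → Base (or its reverse).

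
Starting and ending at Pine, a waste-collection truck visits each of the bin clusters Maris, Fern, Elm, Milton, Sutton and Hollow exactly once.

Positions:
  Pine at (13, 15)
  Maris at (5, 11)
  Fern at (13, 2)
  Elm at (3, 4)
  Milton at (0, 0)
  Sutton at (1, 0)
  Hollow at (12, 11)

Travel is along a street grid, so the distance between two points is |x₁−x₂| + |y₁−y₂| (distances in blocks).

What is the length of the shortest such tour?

With 6 stops there are 6!/2 = 360 distinct round trips (a route and its reverse cost the same).
Pine-Maris-Fern-Elm-Milton-Sutton-Hollow-Pine: 12+17+12+7+1+22+5 = 76
Pine-Maris-Fern-Elm-Milton-Hollow-Sutton-Pine: 12+17+12+7+23+22+27 = 120
Pine-Maris-Fern-Elm-Sutton-Milton-Hollow-Pine: 12+17+12+6+1+23+5 = 76
Pine-Maris-Fern-Elm-Sutton-Hollow-Milton-Pine: 12+17+12+6+22+23+28 = 120
Pine-Maris-Fern-Elm-Hollow-Milton-Sutton-Pine: 12+17+12+16+23+1+27 = 108
Pine-Maris-Fern-Elm-Hollow-Sutton-Milton-Pine: 12+17+12+16+22+1+28 = 108
Pine-Maris-Fern-Milton-Elm-Sutton-Hollow-Pine: 12+17+15+7+6+22+5 = 84
Pine-Maris-Fern-Milton-Elm-Hollow-Sutton-Pine: 12+17+15+7+16+22+27 = 116
… (352 more)
Pine-Fern-Milton-Sutton-Elm-Maris-Hollow-Pine: 13+15+1+6+9+7+5 = 56  ← best
The minimum is 56.
One optimal route: Pine → Fern → Milton → Sutton → Elm → Maris → Hollow → Pine (or its reverse).

56 blocks — the shortest possible round trip.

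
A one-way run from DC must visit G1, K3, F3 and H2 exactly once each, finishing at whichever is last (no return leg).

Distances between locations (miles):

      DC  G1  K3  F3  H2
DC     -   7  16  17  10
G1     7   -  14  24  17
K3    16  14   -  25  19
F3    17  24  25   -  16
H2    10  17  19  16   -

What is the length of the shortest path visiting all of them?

Minimum one-way distance = 56 miles.

There are 4! = 24 possible orderings.
DC→G1→K3→F3→H2: 7+14+25+16 = 62
DC→G1→K3→H2→F3: 7+14+19+16 = 56
DC→G1→F3→K3→H2: 7+24+25+19 = 75
DC→G1→F3→H2→K3: 7+24+16+19 = 66
DC→G1→H2→K3→F3: 7+17+19+25 = 68
DC→G1→H2→F3→K3: 7+17+16+25 = 65
DC→K3→G1→F3→H2: 16+14+24+16 = 70
DC→K3→G1→H2→F3: 16+14+17+16 = 63
DC→K3→F3→G1→H2: 16+25+24+17 = 82
DC→K3→F3→H2→G1: 16+25+16+17 = 74
DC→K3→H2→G1→F3: 16+19+17+24 = 76
DC→K3→H2→F3→G1: 16+19+16+24 = 75
DC→F3→G1→K3→H2: 17+24+14+19 = 74
DC→F3→G1→H2→K3: 17+24+17+19 = 77
… (10 more)
The minimum is 56.
One shortest path: DC → G1 → K3 → H2 → F3.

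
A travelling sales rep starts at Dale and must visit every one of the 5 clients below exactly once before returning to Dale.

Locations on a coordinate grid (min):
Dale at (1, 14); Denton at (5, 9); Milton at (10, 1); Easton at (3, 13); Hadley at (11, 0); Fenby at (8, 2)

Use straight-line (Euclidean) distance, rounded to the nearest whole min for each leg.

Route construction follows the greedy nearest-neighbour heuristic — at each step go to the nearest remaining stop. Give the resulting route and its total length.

Dale → [Easton:2 / Denton:6 / Fenby:14 / Milton:16 / Hadley:17] → Easton (2)
Easton → [Denton:4 / Fenby:12 / Milton:14 / Hadley:15] → Denton (4)
Denton → [Fenby:8 / Milton:9 / Hadley:11] → Fenby (8)
Fenby → [Milton:2 / Hadley:4] → Milton (2)
Milton → [Hadley:1] → Hadley (1)
Return Hadley→Dale: 17.
Total = 2 + 4 + 8 + 2 + 1 + 17 = 34.

Nearest-neighbour total = 34 min; route Dale → Easton → Denton → Fenby → Milton → Hadley → Dale.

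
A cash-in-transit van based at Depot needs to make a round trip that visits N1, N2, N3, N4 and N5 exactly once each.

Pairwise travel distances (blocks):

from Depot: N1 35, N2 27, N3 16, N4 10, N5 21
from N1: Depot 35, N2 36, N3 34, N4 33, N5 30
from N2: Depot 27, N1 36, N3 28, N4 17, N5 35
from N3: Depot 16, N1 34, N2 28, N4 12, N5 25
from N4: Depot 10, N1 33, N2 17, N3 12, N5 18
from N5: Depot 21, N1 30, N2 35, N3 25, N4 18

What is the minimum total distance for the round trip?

132 blocks — the shortest possible round trip.

There are 60 distinct closed tours to check (reversals are equivalent).
Depot-N1-N2-N3-N4-N5-Depot: 35+36+28+12+18+21 = 150
Depot-N1-N2-N3-N5-N4-Depot: 35+36+28+25+18+10 = 152
Depot-N1-N2-N4-N3-N5-Depot: 35+36+17+12+25+21 = 146
Depot-N1-N2-N4-N5-N3-Depot: 35+36+17+18+25+16 = 147
Depot-N1-N2-N5-N3-N4-Depot: 35+36+35+25+12+10 = 153
Depot-N1-N2-N5-N4-N3-Depot: 35+36+35+18+12+16 = 152
Depot-N1-N3-N2-N4-N5-Depot: 35+34+28+17+18+21 = 153
Depot-N1-N3-N2-N5-N4-Depot: 35+34+28+35+18+10 = 160
Depot-N1-N3-N4-N2-N5-Depot: 35+34+12+17+35+21 = 154
Depot-N1-N3-N4-N5-N2-Depot: 35+34+12+18+35+27 = 161
Depot-N1-N3-N5-N2-N4-Depot: 35+34+25+35+17+10 = 156
Depot-N1-N3-N5-N4-N2-Depot: 35+34+25+18+17+27 = 156
Depot-N1-N4-N2-N3-N5-Depot: 35+33+17+28+25+21 = 159
Depot-N1-N4-N2-N5-N3-Depot: 35+33+17+35+25+16 = 161
… (46 more)
Depot-N3-N4-N2-N1-N5-Depot: 16+12+17+36+30+21 = 132  ← best
The minimum is 132.
One optimal route: Depot → N3 → N4 → N2 → N1 → N5 → Depot (or its reverse).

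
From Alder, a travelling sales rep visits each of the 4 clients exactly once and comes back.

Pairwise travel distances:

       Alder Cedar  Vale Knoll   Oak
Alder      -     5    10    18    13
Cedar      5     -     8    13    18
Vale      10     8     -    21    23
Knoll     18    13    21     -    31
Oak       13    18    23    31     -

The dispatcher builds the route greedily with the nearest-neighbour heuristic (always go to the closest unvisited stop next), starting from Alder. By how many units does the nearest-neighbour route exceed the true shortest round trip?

Excess over optimum: 3.

Alder: Cedar=5, Vale=10, Oak=13, Knoll=18 ⇒ Cedar
Cedar: Vale=8, Knoll=13, Oak=18 ⇒ Vale
Vale: Knoll=21, Oak=23 ⇒ Knoll
Knoll: Oak=31 ⇒ Oak
NN route Alder → Cedar → Vale → Knoll → Oak → Alder costs 78.
Optimal: Alder → Cedar → Knoll → Vale → Oak → Alder costs 75 (by enumerating all 12 distinct tours).
Excess = 78 − 75 = 3.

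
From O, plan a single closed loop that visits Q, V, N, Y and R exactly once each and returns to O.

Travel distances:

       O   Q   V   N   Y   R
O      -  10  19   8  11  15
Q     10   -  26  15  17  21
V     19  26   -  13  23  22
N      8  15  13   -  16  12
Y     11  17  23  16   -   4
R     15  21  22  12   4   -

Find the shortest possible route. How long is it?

There are 60 distinct closed tours to check (reversals are equivalent).
O → Q → V → N → Y → R → O: 10+26+13+16+4+15 = 84
O → Q → V → N → R → Y → O: 10+26+13+12+4+11 = 76
O → Q → V → Y → N → R → O: 10+26+23+16+12+15 = 102
O → Q → V → Y → R → N → O: 10+26+23+4+12+8 = 83
O → Q → V → R → N → Y → O: 10+26+22+12+16+11 = 97
O → Q → V → R → Y → N → O: 10+26+22+4+16+8 = 86
O → Q → N → V → Y → R → O: 10+15+13+23+4+15 = 80
O → Q → N → V → R → Y → O: 10+15+13+22+4+11 = 75
O → Q → N → Y → V → R → O: 10+15+16+23+22+15 = 101
O → Q → N → Y → R → V → O: 10+15+16+4+22+19 = 86
O → Q → N → R → V → Y → O: 10+15+12+22+23+11 = 93
O → Q → N → R → Y → V → O: 10+15+12+4+23+19 = 83
O → Q → Y → V → N → R → O: 10+17+23+13+12+15 = 90
O → Q → Y → V → R → N → O: 10+17+23+22+12+8 = 92
… (46 more)
O → Q → Y → R → V → N → O: 10+17+4+22+13+8 = 74  ← best
The minimum is 74.
One optimal route: O → Q → Y → R → V → N → O (or its reverse).

Minimum total distance: 74.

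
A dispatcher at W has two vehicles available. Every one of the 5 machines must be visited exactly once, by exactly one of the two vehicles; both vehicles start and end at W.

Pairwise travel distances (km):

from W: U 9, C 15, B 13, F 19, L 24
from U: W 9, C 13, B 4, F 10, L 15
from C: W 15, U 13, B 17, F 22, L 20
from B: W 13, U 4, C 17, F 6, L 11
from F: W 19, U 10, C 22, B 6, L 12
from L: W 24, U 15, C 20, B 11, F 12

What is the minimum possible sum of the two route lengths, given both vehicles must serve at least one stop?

84 km — the smallest possible combined total.

There are 2^4 − 1 = 15 ways to divide the 5 stops into two non-empty groups. For each, the best each vehicle can do is its own shortest tour through its group:
  {U} + {C, B, F, L}: 18 + 66 = 84
  {C} + {U, B, F, L}: 30 + 55 = 85
  {U, C} + {B, F, L}: 37 + 55 = 92
  {B} + {U, C, F, L}: 26 + 66 = 92
  {U, B} + {C, F, L}: 26 + 66 = 92
  {C, B} + {U, F, L}: 45 + 55 = 100
  … (15 splits in total)
Best: vehicle 1 W → U → W = 18; vehicle 2 W → C → L → F → B → W = 66; combined 84.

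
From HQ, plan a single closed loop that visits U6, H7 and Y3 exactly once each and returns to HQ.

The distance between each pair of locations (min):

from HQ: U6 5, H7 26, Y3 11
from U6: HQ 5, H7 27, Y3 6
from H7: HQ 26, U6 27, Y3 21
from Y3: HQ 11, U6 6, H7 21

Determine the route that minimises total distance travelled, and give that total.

HQ→U6→H7→Y3→HQ: 5+27+21+11 = 64
HQ→U6→Y3→H7→HQ: 5+6+21+26 = 58
HQ→H7→U6→Y3→HQ: 26+27+6+11 = 70
The minimum is 58.
One optimal route: HQ → U6 → Y3 → H7 → HQ (or its reverse).

Minimum total distance: 58 min.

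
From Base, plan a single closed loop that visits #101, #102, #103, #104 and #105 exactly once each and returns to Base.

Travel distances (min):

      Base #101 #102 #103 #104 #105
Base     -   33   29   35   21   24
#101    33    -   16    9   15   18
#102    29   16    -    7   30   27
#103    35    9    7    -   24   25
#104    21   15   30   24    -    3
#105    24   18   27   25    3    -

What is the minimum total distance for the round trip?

Base→#101→#102→#103→#104→#105→Base: 33+16+7+24+3+24 = 107
Base→#101→#102→#103→#105→#104→Base: 33+16+7+25+3+21 = 105
Base→#101→#102→#104→#103→#105→Base: 33+16+30+24+25+24 = 152
Base→#101→#102→#104→#105→#103→Base: 33+16+30+3+25+35 = 142
Base→#101→#102→#105→#103→#104→Base: 33+16+27+25+24+21 = 146
Base→#101→#102→#105→#104→#103→Base: 33+16+27+3+24+35 = 138
Base→#101→#103→#102→#104→#105→Base: 33+9+7+30+3+24 = 106
Base→#101→#103→#102→#105→#104→Base: 33+9+7+27+3+21 = 100
Base→#101→#103→#104→#102→#105→Base: 33+9+24+30+27+24 = 147
Base→#101→#103→#104→#105→#102→Base: 33+9+24+3+27+29 = 125
Base→#101→#103→#105→#102→#104→Base: 33+9+25+27+30+21 = 145
Base→#101→#103→#105→#104→#102→Base: 33+9+25+3+30+29 = 129
Base→#101→#104→#102→#103→#105→Base: 33+15+30+7+25+24 = 134
Base→#101→#104→#102→#105→#103→Base: 33+15+30+27+25+35 = 165
… (46 more)
Base→#102→#103→#101→#104→#105→Base: 29+7+9+15+3+24 = 87  ← best
The minimum is 87.
One optimal route: Base → #102 → #103 → #101 → #104 → #105 → Base (or its reverse).

Minimum total distance: 87 min.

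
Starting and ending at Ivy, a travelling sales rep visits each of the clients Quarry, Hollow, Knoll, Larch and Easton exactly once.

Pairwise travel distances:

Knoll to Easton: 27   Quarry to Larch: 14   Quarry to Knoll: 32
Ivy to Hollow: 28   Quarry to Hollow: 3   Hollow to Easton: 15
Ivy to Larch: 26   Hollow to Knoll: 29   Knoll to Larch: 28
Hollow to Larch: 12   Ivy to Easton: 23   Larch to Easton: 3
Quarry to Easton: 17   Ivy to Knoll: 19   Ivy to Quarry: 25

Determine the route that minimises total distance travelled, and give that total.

With 5 stops there are 5!/2 = 60 distinct round trips (a route and its reverse cost the same).
Ivy → Quarry → Hollow → Knoll → Larch → Easton → Ivy: 25+3+29+28+3+23 = 111
Ivy → Quarry → Hollow → Knoll → Easton → Larch → Ivy: 25+3+29+27+3+26 = 113
Ivy → Quarry → Hollow → Larch → Knoll → Easton → Ivy: 25+3+12+28+27+23 = 118
Ivy → Quarry → Hollow → Larch → Easton → Knoll → Ivy: 25+3+12+3+27+19 = 89
Ivy → Quarry → Hollow → Easton → Knoll → Larch → Ivy: 25+3+15+27+28+26 = 124
Ivy → Quarry → Hollow → Easton → Larch → Knoll → Ivy: 25+3+15+3+28+19 = 93
Ivy → Quarry → Knoll → Hollow → Larch → Easton → Ivy: 25+32+29+12+3+23 = 124
Ivy → Quarry → Knoll → Hollow → Easton → Larch → Ivy: 25+32+29+15+3+26 = 130
Ivy → Quarry → Knoll → Larch → Hollow → Easton → Ivy: 25+32+28+12+15+23 = 135
Ivy → Quarry → Knoll → Larch → Easton → Hollow → Ivy: 25+32+28+3+15+28 = 131
Ivy → Quarry → Knoll → Easton → Hollow → Larch → Ivy: 25+32+27+15+12+26 = 137
Ivy → Quarry → Knoll → Easton → Larch → Hollow → Ivy: 25+32+27+3+12+28 = 127
Ivy → Quarry → Larch → Hollow → Knoll → Easton → Ivy: 25+14+12+29+27+23 = 130
Ivy → Quarry → Larch → Hollow → Easton → Knoll → Ivy: 25+14+12+15+27+19 = 112
… (46 more)
The minimum is 89.
One optimal route: Ivy → Quarry → Hollow → Larch → Easton → Knoll → Ivy (or its reverse).

Shortest round trip = 89.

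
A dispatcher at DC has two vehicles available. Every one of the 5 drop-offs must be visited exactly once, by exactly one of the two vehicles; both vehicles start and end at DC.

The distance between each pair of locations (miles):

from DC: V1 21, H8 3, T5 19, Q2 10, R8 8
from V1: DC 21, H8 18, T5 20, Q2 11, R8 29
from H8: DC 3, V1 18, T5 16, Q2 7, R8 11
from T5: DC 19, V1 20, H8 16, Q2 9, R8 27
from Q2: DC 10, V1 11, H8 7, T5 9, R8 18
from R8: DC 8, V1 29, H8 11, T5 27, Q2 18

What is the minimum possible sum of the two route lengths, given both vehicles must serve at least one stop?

76 miles — the smallest possible combined total.

There are 2^4 − 1 = 15 ways to divide the 5 stops into two non-empty groups. For each, the best each vehicle can do is its own shortest tour through its group:
  {V1} + {H8, T5, Q2, R8}: 42 + 54 = 96
  {H8} + {V1, T5, Q2, R8}: 6 + 76 = 82
  {V1, H8} + {T5, Q2, R8}: 42 + 54 = 96
  {T5} + {V1, H8, Q2, R8}: 38 + 58 = 96
  {V1, T5} + {H8, Q2, R8}: 60 + 36 = 96
  {H8, T5} + {V1, Q2, R8}: 38 + 58 = 96
  … (15 splits in total)
  {V1, H8, T5, Q2} + {R8}: 60 + 16 = 76  ← best
Best: vehicle 1 DC → V1 → T5 → Q2 → H8 → DC = 60; vehicle 2 DC → R8 → DC = 16; combined 76.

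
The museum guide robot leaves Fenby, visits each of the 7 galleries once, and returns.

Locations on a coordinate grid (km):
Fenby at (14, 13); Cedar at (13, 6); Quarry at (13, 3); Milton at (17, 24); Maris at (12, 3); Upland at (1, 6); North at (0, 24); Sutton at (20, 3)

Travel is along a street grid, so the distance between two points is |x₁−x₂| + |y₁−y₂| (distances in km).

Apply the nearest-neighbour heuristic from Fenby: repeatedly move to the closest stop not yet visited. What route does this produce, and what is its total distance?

92 km along Fenby → Cedar → Quarry → Maris → Sutton → Upland → North → Milton → Fenby.

From Fenby: distances to unvisited — Cedar=8, Quarry=11, Maris=12, Milton=14, Sutton=16, Upland=20, North=25. Nearest is Cedar (8).
From Cedar: distances to unvisited — Quarry=3, Maris=4, Sutton=10, Upland=12, Milton=22, North=31. Nearest is Quarry (3).
From Quarry: distances to unvisited — Maris=1, Sutton=7, Upland=15, Milton=25, North=34. Nearest is Maris (1).
From Maris: distances to unvisited — Sutton=8, Upland=14, Milton=26, North=33. Nearest is Sutton (8).
From Sutton: distances to unvisited — Upland=22, Milton=24, North=41. Nearest is Upland (22).
From Upland: distances to unvisited — North=19, Milton=34. Nearest is North (19).
From North: distances to unvisited — Milton=17. Nearest is Milton (17).
Return Milton→Fenby: 14.
Total = 8 + 3 + 1 + 8 + 22 + 19 + 17 + 14 = 92.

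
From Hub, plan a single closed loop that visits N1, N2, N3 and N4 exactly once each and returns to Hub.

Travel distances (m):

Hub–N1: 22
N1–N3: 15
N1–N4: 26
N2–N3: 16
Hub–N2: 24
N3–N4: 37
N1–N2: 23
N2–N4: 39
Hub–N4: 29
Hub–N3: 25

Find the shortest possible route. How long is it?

Shortest round trip = 110 m.

There are 12 distinct closed tours to check (reversals are equivalent).
Hub-N1-N2-N3-N4-Hub: 22+23+16+37+29 = 127
Hub-N1-N2-N4-N3-Hub: 22+23+39+37+25 = 146
Hub-N1-N3-N2-N4-Hub: 22+15+16+39+29 = 121
Hub-N1-N3-N4-N2-Hub: 22+15+37+39+24 = 137
Hub-N1-N4-N2-N3-Hub: 22+26+39+16+25 = 128
Hub-N1-N4-N3-N2-Hub: 22+26+37+16+24 = 125
Hub-N2-N1-N3-N4-Hub: 24+23+15+37+29 = 128
Hub-N2-N1-N4-N3-Hub: 24+23+26+37+25 = 135
Hub-N2-N3-N1-N4-Hub: 24+16+15+26+29 = 110
Hub-N2-N4-N1-N3-Hub: 24+39+26+15+25 = 129
Hub-N3-N1-N2-N4-Hub: 25+15+23+39+29 = 131
Hub-N3-N2-N1-N4-Hub: 25+16+23+26+29 = 119
The minimum is 110.
One optimal route: Hub → N2 → N3 → N1 → N4 → Hub (or its reverse).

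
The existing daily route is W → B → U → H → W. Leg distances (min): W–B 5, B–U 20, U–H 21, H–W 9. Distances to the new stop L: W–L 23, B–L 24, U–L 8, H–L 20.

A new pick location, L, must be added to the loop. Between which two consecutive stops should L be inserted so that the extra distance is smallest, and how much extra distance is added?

Minimum extra distance: 7 min, inserting L between U and H.

Insertion cost between consecutive stops i–j is d(i,L) + d(L,j) − d(i,j):
  between W and B: 23 + 24 − 5 = 42
  between B and U: 24 + 8 − 20 = 12
  between U and H: 8 + 20 − 21 = 7
  between H and W: 20 + 23 − 9 = 34
Cheapest insertion is between U and H, adding 7.
New total = 55 + 7 = 62.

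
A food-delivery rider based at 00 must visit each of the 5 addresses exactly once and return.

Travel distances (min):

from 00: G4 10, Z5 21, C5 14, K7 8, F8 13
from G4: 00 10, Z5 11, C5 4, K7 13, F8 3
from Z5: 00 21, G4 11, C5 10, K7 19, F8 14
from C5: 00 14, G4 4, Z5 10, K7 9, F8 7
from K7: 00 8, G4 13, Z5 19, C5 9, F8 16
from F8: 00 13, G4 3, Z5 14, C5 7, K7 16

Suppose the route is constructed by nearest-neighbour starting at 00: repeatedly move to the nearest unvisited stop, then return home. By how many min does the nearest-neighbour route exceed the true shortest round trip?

00: K7=8, G4=10, F8=13, C5=14, Z5=21 ⇒ K7
K7: C5=9, G4=13, F8=16, Z5=19 ⇒ C5
C5: G4=4, F8=7, Z5=10 ⇒ G4
G4: F8=3, Z5=11 ⇒ F8
F8: Z5=14 ⇒ Z5
NN route 00 → K7 → C5 → G4 → F8 → Z5 → 00 costs 59.
Optimal: 00 → G4 → F8 → Z5 → C5 → K7 → 00 costs 54 (by enumerating all 60 distinct tours).
Excess = 59 − 54 = 5.

The nearest-neighbour route is 5 min longer than optimal.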